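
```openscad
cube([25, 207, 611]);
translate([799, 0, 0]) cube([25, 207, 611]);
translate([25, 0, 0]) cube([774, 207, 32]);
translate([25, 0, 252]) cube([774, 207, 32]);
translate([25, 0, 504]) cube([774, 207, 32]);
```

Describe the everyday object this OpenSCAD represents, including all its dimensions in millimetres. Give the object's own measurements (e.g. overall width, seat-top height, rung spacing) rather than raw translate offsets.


An open bookshelf. Two side panels, each 25 mm thick, 207 mm deep and 611 mm tall, stand 824 mm apart (outside-to-outside). Between them sit 3 shelves, each 32 mm thick and 207 mm deep, spanning the full gap between the sides. The bottom shelf rests on the floor (its underside at z = 0) and the clear gap between one shelf's top and the next shelf's underside is 220 mm.


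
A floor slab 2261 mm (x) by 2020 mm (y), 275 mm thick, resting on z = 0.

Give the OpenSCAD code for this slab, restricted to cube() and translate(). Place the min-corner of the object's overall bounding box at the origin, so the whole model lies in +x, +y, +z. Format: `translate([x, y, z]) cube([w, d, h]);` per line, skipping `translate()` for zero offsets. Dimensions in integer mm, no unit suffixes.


cube([2261, 2020, 275]);


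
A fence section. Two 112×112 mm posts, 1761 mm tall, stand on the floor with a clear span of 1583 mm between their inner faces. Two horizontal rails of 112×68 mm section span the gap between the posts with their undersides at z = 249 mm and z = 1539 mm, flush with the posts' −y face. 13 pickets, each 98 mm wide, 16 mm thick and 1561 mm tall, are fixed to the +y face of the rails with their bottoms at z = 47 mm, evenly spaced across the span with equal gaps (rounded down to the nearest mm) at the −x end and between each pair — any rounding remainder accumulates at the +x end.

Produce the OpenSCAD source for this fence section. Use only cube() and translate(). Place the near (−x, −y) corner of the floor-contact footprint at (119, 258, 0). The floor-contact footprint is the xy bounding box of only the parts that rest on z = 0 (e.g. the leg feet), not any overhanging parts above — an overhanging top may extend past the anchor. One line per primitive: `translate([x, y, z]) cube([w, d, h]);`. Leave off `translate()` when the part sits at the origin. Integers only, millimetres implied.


translate([119, 258, 0]) cube([112, 112, 1761]);
translate([1814, 258, 0]) cube([112, 112, 1761]);
translate([231, 258, 249]) cube([1583, 112, 68]);
translate([231, 258, 1539]) cube([1583, 112, 68]);
translate([253, 370, 47]) cube([98, 16, 1561]);
translate([373, 370, 47]) cube([98, 16, 1561]);
translate([493, 370, 47]) cube([98, 16, 1561]);
translate([613, 370, 47]) cube([98, 16, 1561]);
translate([733, 370, 47]) cube([98, 16, 1561]);
translate([853, 370, 47]) cube([98, 16, 1561]);
translate([973, 370, 47]) cube([98, 16, 1561]);
translate([1093, 370, 47]) cube([98, 16, 1561]);
translate([1213, 370, 47]) cube([98, 16, 1561]);
translate([1333, 370, 47]) cube([98, 16, 1561]);
translate([1453, 370, 47]) cube([98, 16, 1561]);
translate([1573, 370, 47]) cube([98, 16, 1561]);
translate([1693, 370, 47]) cube([98, 16, 1561]);


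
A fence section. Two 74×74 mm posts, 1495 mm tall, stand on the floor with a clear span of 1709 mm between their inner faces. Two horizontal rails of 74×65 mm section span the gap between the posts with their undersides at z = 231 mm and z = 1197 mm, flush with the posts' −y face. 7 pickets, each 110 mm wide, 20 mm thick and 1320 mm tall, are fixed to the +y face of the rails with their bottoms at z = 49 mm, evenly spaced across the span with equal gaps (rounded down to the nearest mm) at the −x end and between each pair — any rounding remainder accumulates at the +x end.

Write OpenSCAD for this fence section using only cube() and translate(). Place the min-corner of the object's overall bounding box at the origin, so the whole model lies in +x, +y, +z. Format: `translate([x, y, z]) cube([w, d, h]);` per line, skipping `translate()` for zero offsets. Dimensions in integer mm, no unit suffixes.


cube([74, 74, 1495]);
translate([1783, 0, 0]) cube([74, 74, 1495]);
translate([74, 0, 231]) cube([1709, 74, 65]);
translate([74, 0, 1197]) cube([1709, 74, 65]);
translate([191, 74, 49]) cube([110, 20, 1320]);
translate([418, 74, 49]) cube([110, 20, 1320]);
translate([645, 74, 49]) cube([110, 20, 1320]);
translate([872, 74, 49]) cube([110, 20, 1320]);
translate([1099, 74, 49]) cube([110, 20, 1320]);
translate([1326, 74, 49]) cube([110, 20, 1320]);
translate([1553, 74, 49]) cube([110, 20, 1320]);


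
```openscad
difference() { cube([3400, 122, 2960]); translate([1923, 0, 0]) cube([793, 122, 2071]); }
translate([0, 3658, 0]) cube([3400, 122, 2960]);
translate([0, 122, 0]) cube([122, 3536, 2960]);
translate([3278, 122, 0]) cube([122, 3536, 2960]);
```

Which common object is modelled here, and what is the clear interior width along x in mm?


A single room. The interior width is 3156 mm.

Four walls enclosing a rectangle with a door in the front wall — a room. Outside width 3400 minus two 122 mm walls gives 3156 mm.


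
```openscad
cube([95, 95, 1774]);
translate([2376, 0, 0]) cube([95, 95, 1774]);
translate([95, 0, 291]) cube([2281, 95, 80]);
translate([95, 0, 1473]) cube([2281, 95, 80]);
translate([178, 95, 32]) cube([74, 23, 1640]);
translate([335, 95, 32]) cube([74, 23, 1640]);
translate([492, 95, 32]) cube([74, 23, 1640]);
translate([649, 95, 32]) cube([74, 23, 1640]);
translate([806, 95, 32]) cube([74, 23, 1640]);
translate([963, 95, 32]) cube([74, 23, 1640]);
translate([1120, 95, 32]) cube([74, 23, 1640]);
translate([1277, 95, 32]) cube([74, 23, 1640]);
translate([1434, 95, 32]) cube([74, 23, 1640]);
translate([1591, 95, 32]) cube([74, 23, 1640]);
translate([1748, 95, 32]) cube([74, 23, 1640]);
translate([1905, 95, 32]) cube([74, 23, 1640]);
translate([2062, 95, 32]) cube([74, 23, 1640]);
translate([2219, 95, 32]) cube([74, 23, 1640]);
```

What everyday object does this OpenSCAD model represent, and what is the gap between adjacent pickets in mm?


A fence section. The picket gap is 83 mm.

Two posts, two rails, 14 pickets — a fence section. Span 2281 mm holds 14 pickets of 74 mm with 15 equal gaps: ⌊(2281 − 14·74) / 15⌋ = 83 mm.


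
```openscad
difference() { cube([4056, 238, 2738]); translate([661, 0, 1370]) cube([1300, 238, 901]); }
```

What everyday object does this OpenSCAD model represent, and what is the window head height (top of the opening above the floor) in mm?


A wall with a window opening. The window head height is 2271 mm.

A wall with a rectangular opening subtracted — a window. Sill at z = 1370, opening 901 mm tall, so the head is at 1370 + 901 = 2271 mm.


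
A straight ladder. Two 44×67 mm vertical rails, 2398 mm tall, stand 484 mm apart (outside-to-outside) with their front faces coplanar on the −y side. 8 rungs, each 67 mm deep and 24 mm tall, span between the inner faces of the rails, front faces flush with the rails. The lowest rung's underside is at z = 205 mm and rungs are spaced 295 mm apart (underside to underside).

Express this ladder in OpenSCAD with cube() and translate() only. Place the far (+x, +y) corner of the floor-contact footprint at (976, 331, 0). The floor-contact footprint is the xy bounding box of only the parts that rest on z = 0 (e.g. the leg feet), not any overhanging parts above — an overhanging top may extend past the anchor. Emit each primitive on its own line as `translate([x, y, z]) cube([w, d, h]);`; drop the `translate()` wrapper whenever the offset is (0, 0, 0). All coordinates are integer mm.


// rung span = 484 - 2*44 = 396
// rung[k] z = 205 + k*295
translate([492, 264, 0]) cube([44, 67, 2398]);
translate([932, 264, 0]) cube([44, 67, 2398]);
translate([536, 264, 205]) cube([396, 67, 24]);
translate([536, 264, 500]) cube([396, 67, 24]);
translate([536, 264, 795]) cube([396, 67, 24]);
translate([536, 264, 1090]) cube([396, 67, 24]);
translate([536, 264, 1385]) cube([396, 67, 24]);
translate([536, 264, 1680]) cube([396, 67, 24]);
translate([536, 264, 1975]) cube([396, 67, 24]);
translate([536, 264, 2270]) cube([396, 67, 24]);


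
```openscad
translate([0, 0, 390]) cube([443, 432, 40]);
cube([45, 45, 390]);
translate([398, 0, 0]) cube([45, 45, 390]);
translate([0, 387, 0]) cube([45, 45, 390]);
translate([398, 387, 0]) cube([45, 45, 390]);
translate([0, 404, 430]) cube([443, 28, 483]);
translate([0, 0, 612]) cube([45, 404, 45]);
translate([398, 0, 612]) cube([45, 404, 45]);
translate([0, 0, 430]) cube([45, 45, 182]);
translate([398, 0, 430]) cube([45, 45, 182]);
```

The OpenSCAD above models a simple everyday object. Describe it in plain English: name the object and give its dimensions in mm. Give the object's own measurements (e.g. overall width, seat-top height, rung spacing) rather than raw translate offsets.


A chair. The seat is a 443×432×40 mm slab with its top at z = 430 mm, on four 45×45 mm corner legs (flush with the seat edges, standing on z = 0). A flat backrest 28 mm thick, 483 mm tall, spans the full seat width and rises from the seat top along its +y edge, rear face flush with the rear of the seat. Two armrests of 45×45 mm section run along each side from the seat's front edge to the front of the backrest, top faces 227 mm above the seat top and outer faces flush with the seat's x-edges; a 45×45 mm post under the front of each armrest stands on the seat at the front corner.


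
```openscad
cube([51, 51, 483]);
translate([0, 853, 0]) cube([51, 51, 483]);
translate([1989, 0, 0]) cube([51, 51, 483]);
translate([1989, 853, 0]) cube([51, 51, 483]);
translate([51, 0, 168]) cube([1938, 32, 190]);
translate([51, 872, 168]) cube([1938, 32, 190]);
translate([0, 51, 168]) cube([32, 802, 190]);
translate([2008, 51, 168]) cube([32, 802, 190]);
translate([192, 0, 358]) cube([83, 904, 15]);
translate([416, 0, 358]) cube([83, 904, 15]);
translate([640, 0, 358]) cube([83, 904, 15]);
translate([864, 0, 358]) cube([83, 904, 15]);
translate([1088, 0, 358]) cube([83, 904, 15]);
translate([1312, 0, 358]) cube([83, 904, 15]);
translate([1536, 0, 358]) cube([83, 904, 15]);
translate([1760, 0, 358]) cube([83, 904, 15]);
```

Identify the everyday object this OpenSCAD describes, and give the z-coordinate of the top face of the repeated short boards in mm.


A bed frame. The slat-top height is 373 mm.

Four posts, four rails, and a row of slats — a bed frame. Slats sit on the rails at z = 168 + 190 = 358; with slat thickness 15, the top is 373 mm.


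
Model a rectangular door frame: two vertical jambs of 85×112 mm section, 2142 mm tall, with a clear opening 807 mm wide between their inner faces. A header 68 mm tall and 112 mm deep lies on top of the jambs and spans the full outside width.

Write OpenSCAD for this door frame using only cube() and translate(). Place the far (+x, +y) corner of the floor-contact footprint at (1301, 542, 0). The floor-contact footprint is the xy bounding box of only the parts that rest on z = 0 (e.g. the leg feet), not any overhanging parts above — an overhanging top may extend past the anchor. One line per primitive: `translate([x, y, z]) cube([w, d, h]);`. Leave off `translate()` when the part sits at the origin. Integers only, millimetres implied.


translate([324, 430, 0]) cube([85, 112, 2142]);
translate([1216, 430, 0]) cube([85, 112, 2142]);
translate([324, 430, 2142]) cube([977, 112, 68]);


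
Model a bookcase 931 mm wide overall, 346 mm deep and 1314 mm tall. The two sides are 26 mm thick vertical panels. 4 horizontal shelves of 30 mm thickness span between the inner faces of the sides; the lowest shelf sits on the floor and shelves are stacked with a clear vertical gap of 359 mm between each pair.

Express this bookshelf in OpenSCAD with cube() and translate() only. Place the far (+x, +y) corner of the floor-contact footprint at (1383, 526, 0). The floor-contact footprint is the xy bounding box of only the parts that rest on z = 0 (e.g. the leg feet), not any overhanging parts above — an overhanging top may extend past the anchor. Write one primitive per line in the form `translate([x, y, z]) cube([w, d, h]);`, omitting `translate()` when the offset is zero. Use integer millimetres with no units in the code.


translate([452, 180, 0]) cube([26, 346, 1314]);
translate([1357, 180, 0]) cube([26, 346, 1314]);
translate([478, 180, 0]) cube([879, 346, 30]);
translate([478, 180, 389]) cube([879, 346, 30]);
translate([478, 180, 778]) cube([879, 346, 30]);
translate([478, 180, 1167]) cube([879, 346, 30]);


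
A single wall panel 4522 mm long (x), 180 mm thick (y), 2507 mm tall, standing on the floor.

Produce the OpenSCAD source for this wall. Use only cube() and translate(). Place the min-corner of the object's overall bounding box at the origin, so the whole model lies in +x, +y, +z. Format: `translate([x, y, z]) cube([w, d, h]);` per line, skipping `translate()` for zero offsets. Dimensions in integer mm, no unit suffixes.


cube([4522, 180, 2507]);


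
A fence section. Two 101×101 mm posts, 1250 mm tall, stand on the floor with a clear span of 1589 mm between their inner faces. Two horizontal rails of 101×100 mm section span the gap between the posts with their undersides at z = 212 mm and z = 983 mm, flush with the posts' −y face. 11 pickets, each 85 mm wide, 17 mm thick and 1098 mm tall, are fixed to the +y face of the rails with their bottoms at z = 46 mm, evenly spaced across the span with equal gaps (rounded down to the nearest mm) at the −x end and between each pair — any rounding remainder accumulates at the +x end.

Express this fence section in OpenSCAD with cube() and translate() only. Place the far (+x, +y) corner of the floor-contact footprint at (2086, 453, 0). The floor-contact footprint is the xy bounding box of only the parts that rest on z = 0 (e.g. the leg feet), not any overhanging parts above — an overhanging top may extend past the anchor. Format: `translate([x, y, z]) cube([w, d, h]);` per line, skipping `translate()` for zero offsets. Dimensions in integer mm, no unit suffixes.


translate([295, 352, 0]) cube([101, 101, 1250]);
translate([1985, 352, 0]) cube([101, 101, 1250]);
translate([396, 352, 212]) cube([1589, 101, 100]);
translate([396, 352, 983]) cube([1589, 101, 100]);
translate([450, 453, 46]) cube([85, 17, 1098]);
translate([589, 453, 46]) cube([85, 17, 1098]);
translate([728, 453, 46]) cube([85, 17, 1098]);
translate([867, 453, 46]) cube([85, 17, 1098]);
translate([1006, 453, 46]) cube([85, 17, 1098]);
translate([1145, 453, 46]) cube([85, 17, 1098]);
translate([1284, 453, 46]) cube([85, 17, 1098]);
translate([1423, 453, 46]) cube([85, 17, 1098]);
translate([1562, 453, 46]) cube([85, 17, 1098]);
translate([1701, 453, 46]) cube([85, 17, 1098]);
translate([1840, 453, 46]) cube([85, 17, 1098]);


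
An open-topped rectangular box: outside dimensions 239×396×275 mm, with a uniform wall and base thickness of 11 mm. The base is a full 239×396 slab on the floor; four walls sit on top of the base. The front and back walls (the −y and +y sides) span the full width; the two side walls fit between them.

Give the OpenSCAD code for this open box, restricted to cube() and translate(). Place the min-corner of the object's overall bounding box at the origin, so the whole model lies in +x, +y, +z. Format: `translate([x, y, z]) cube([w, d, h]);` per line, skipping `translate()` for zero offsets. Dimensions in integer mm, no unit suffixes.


cube([239, 396, 11]);
translate([0, 0, 11]) cube([239, 11, 264]);
translate([0, 385, 11]) cube([239, 11, 264]);
translate([0, 11, 11]) cube([11, 374, 264]);
translate([228, 11, 11]) cube([11, 374, 264]);


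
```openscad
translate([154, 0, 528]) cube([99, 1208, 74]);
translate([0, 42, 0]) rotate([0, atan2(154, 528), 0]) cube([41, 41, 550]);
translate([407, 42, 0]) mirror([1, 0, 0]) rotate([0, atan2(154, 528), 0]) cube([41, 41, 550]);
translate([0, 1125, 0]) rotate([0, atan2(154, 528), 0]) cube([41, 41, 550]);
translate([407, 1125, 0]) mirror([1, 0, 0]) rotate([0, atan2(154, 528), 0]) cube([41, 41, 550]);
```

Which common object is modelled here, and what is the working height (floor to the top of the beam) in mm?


A sawhorse. The overall height is 602 mm.

A beam across two mirrored pairs of raked legs — a sawhorse. The beam's underside is at z = 528 (matching the legs' vertical rise in atan2(154, 528)) and the beam is 74 mm tall, so its top is at 528 + 74 = 602 mm. The raked legs top out at the beam's underside, so that is the highest point.


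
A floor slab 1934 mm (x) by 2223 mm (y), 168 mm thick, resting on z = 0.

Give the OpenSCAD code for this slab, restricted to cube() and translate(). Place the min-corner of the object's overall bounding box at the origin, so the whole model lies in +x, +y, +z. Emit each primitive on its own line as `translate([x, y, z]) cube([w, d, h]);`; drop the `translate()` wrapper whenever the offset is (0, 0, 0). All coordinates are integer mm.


cube([1934, 2223, 168]);


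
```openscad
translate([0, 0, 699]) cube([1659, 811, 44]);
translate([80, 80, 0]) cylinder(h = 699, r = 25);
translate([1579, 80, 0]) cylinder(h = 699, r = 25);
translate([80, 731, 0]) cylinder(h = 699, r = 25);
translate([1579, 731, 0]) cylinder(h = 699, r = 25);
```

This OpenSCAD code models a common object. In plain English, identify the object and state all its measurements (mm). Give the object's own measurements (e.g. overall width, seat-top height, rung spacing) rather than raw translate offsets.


A rectangular dining table. The top is 1659×811×44 mm with its upper surface at z = 743 mm. It stands on four round legs of 50 mm diameter, each leg's bounding box inset 55 mm from the nearest pair of top edges, running from the floor to the underside of the top.


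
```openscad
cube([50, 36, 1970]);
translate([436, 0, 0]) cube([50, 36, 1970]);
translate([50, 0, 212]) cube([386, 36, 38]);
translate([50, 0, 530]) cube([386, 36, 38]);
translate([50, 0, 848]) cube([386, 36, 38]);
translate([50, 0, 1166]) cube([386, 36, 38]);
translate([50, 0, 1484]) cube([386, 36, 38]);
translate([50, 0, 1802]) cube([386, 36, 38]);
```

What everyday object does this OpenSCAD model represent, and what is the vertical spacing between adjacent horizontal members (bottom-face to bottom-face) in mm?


A ladder. The rung spacing is 318 mm.

Two tall 50×36 posts with 6 short bars between them — a ladder. Adjacent rungs sit at z = 212 and z = 530, so the spacing is 530 − 212 = 318 mm.


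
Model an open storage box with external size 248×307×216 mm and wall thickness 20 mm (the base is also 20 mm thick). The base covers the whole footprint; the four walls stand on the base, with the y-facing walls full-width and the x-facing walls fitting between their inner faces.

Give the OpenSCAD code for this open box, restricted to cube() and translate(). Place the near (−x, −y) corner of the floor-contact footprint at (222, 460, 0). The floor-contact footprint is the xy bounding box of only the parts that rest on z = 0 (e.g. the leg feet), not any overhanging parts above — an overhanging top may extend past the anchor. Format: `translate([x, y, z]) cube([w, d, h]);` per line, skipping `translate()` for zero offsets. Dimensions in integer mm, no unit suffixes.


translate([222, 460, 0]) cube([248, 307, 20]);
translate([222, 460, 20]) cube([248, 20, 196]);
translate([222, 747, 20]) cube([248, 20, 196]);
translate([222, 480, 20]) cube([20, 267, 196]);
translate([450, 480, 20]) cube([20, 267, 196]);


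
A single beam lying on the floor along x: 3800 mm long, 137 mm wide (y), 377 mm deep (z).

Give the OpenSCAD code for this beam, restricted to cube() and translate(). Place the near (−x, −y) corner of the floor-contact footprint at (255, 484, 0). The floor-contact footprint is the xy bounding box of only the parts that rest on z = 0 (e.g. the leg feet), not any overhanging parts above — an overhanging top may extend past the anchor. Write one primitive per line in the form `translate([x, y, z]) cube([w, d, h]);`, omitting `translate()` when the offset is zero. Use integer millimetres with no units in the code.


translate([255, 484, 0]) cube([3800, 137, 377]);


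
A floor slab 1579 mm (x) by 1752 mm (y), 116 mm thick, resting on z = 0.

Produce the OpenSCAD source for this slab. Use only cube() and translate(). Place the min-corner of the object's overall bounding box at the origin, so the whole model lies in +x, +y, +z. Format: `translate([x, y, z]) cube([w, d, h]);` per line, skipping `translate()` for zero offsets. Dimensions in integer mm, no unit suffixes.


cube([1579, 1752, 116]);


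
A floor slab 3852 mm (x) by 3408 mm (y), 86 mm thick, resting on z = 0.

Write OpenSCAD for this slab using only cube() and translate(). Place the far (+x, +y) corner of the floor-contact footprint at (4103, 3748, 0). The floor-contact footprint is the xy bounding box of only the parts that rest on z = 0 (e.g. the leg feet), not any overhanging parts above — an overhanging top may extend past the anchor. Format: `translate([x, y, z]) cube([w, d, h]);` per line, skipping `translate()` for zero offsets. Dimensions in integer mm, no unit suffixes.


translate([251, 340, 0]) cube([3852, 3408, 86]);


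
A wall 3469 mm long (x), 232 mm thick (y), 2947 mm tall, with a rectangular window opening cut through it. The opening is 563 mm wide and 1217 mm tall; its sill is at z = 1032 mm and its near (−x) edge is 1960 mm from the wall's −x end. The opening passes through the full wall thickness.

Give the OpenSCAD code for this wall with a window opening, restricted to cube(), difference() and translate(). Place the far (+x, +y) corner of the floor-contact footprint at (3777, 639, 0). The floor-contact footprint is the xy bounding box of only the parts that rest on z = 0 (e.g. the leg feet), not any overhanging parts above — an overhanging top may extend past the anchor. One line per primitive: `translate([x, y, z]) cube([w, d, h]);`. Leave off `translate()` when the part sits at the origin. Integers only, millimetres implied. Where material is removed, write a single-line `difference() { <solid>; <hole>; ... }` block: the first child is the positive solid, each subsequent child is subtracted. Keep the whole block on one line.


difference() { translate([308, 407, 0]) cube([3469, 232, 2947]); translate([2268, 407, 1032]) cube([563, 232, 1217]); }


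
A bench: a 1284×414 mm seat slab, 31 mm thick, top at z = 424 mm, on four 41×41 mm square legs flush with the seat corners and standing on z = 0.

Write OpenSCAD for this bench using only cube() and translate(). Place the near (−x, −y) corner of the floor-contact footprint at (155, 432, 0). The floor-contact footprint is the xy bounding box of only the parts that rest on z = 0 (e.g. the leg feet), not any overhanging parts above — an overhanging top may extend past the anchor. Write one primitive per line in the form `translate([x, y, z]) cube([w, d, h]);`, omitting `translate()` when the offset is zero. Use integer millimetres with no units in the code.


translate([155, 432, 393]) cube([1284, 414, 31]);
translate([155, 432, 0]) cube([41, 41, 393]);
translate([155, 805, 0]) cube([41, 41, 393]);
translate([1398, 432, 0]) cube([41, 41, 393]);
translate([1398, 805, 0]) cube([41, 41, 393]);


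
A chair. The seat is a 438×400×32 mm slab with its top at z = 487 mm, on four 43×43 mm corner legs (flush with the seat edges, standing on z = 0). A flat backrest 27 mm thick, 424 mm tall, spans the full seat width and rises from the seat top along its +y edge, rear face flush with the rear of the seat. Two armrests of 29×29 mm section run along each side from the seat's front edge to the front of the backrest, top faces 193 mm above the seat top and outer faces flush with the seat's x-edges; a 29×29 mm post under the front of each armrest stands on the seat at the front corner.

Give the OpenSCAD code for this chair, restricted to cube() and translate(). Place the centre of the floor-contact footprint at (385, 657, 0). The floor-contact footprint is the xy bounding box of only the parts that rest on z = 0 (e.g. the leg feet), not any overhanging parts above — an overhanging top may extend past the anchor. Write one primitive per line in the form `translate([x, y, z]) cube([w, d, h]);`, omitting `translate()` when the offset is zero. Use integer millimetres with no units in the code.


translate([166, 457, 455]) cube([438, 400, 32]);
translate([166, 457, 0]) cube([43, 43, 455]);
translate([561, 457, 0]) cube([43, 43, 455]);
translate([166, 814, 0]) cube([43, 43, 455]);
translate([561, 814, 0]) cube([43, 43, 455]);
translate([166, 830, 487]) cube([438, 27, 424]);
translate([166, 457, 651]) cube([29, 373, 29]);
translate([575, 457, 651]) cube([29, 373, 29]);
translate([166, 457, 487]) cube([29, 29, 164]);
translate([575, 457, 487]) cube([29, 29, 164]);


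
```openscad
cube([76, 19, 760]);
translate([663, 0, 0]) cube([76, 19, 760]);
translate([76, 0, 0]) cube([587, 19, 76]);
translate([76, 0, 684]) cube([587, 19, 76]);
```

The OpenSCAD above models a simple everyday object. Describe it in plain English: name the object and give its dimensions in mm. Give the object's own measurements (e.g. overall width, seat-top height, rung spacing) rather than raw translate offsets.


A rectangular picture frame lying in the x–z plane (depth along y). The opening is 587 mm wide (x) by 608 mm tall (z), surrounded by a border 76 mm wide on all four sides. The frame is 19 mm deep and is made of two full-height vertical stiles with two horizontal rails fitted between them.


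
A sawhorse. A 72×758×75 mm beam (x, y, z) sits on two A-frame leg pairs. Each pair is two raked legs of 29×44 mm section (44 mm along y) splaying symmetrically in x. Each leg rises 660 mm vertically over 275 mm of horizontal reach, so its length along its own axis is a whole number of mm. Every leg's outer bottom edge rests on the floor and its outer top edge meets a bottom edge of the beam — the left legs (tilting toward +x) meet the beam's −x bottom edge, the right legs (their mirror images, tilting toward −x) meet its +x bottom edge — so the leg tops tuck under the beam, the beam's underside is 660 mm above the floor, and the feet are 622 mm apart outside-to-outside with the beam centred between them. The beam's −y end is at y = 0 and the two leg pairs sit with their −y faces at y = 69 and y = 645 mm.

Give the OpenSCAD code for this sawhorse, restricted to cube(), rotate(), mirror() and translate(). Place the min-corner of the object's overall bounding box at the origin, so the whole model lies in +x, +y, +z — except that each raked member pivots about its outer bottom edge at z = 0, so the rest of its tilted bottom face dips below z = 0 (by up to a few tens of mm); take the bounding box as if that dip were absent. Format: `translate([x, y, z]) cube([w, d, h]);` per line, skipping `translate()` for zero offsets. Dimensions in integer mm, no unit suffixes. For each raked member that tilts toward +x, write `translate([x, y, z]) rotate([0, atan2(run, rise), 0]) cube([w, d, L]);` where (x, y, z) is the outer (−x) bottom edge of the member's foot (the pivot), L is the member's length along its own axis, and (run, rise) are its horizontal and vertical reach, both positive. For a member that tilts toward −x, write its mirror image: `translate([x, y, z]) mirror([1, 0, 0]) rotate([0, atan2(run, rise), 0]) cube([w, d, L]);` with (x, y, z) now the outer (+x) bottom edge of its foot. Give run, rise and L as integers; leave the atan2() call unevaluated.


translate([275, 0, 660]) cube([72, 758, 75]);
translate([0, 69, 0]) rotate([0, atan2(275, 660), 0]) cube([29, 44, 715]);
translate([622, 69, 0]) mirror([1, 0, 0]) rotate([0, atan2(275, 660), 0]) cube([29, 44, 715]);
translate([0, 645, 0]) rotate([0, atan2(275, 660), 0]) cube([29, 44, 715]);
translate([622, 645, 0]) mirror([1, 0, 0]) rotate([0, atan2(275, 660), 0]) cube([29, 44, 715]);


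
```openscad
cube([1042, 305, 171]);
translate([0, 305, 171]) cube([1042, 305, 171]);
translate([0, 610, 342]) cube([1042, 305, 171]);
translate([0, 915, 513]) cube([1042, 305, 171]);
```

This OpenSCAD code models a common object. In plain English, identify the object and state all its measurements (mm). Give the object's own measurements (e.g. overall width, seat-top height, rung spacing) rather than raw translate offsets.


A straight staircase of 4 solid steps. Each step is 1042 mm wide (x), 305 mm deep (y, the going) and 171 mm tall (the rise). The first step rests on the floor; each subsequent step sits one going further in +y and one rise higher in +z, directly behind and above the previous step with no overlap.


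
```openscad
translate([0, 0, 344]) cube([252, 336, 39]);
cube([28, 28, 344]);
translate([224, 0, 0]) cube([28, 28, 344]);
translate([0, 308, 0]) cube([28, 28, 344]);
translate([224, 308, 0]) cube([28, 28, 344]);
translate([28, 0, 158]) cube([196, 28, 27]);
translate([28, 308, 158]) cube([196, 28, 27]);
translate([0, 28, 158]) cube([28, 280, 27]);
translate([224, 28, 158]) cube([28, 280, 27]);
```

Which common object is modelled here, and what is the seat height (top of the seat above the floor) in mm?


A stool. The seat height is 383 mm.

A 252×336×39 slab at z = 344 on four corner posts — a stool. The seat top is 344 + 39 = 383 mm.


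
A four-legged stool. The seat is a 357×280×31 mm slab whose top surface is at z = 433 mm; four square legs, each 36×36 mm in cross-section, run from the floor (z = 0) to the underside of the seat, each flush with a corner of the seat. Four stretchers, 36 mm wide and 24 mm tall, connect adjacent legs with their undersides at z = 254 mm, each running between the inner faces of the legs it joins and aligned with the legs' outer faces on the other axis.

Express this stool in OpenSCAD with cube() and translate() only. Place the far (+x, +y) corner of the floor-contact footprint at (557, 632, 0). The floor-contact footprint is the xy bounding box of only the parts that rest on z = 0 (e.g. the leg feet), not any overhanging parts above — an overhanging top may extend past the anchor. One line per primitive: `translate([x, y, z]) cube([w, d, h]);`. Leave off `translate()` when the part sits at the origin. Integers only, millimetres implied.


translate([200, 352, 402]) cube([357, 280, 31]);
translate([200, 352, 0]) cube([36, 36, 402]);
translate([521, 352, 0]) cube([36, 36, 402]);
translate([200, 596, 0]) cube([36, 36, 402]);
translate([521, 596, 0]) cube([36, 36, 402]);
translate([236, 352, 254]) cube([285, 36, 24]);
translate([236, 596, 254]) cube([285, 36, 24]);
translate([200, 388, 254]) cube([36, 208, 24]);
translate([521, 388, 254]) cube([36, 208, 24]);


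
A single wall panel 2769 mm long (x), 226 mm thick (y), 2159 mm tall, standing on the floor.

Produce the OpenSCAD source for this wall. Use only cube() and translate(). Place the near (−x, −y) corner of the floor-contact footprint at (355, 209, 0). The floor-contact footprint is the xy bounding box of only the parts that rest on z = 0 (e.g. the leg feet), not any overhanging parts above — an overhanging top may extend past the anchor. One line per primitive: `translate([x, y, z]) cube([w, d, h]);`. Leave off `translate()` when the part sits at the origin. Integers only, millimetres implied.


translate([355, 209, 0]) cube([2769, 226, 2159]);


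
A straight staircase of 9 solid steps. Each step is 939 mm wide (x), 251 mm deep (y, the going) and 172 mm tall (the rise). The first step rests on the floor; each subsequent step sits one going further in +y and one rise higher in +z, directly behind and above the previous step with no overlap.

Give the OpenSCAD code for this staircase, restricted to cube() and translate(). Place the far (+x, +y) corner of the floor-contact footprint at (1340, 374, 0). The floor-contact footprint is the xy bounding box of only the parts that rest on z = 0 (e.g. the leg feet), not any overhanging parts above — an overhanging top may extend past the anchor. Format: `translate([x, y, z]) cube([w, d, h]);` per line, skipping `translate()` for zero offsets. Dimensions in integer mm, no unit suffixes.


translate([401, 123, 0]) cube([939, 251, 172]);
translate([401, 374, 172]) cube([939, 251, 172]);
translate([401, 625, 344]) cube([939, 251, 172]);
translate([401, 876, 516]) cube([939, 251, 172]);
translate([401, 1127, 688]) cube([939, 251, 172]);
translate([401, 1378, 860]) cube([939, 251, 172]);
translate([401, 1629, 1032]) cube([939, 251, 172]);
translate([401, 1880, 1204]) cube([939, 251, 172]);
translate([401, 2131, 1376]) cube([939, 251, 172]);


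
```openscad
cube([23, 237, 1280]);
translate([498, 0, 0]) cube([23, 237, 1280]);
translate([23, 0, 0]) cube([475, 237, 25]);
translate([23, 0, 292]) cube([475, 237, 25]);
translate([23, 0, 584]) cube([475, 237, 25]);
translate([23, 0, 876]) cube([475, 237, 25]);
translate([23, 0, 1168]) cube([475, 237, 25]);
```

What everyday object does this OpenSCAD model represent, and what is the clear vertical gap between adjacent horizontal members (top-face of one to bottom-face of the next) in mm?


A bookshelf. The clear shelf gap is 267 mm.

Two tall side panels with 5 horizontal boards between them — a bookshelf. The first two shelf undersides are at z = 0 and z = 292; with shelf thickness 25, the clear gap is 292 − 0 − 25 = 267 mm.


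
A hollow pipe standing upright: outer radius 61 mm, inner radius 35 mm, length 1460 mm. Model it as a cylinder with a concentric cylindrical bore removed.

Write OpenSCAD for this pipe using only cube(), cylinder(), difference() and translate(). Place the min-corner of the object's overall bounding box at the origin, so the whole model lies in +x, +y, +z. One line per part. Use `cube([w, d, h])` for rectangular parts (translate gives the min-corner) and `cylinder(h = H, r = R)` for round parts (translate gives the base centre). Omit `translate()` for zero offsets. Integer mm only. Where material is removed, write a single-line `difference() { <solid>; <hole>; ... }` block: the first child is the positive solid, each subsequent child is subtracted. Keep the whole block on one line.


difference() { translate([61, 61, 0]) cylinder(h = 1460, r = 61); translate([61, 61, 0]) cylinder(h = 1460, r = 35); }


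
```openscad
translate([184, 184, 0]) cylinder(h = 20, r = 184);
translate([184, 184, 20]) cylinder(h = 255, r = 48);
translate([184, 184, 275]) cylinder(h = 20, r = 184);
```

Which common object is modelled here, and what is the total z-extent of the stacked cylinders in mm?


A spool. The overall height is 295 mm.

Three coaxial cylinders, large–small–large — a spool. Two 20 mm flanges and a 255 mm core give 20 + 255 + 20 = 295 mm.


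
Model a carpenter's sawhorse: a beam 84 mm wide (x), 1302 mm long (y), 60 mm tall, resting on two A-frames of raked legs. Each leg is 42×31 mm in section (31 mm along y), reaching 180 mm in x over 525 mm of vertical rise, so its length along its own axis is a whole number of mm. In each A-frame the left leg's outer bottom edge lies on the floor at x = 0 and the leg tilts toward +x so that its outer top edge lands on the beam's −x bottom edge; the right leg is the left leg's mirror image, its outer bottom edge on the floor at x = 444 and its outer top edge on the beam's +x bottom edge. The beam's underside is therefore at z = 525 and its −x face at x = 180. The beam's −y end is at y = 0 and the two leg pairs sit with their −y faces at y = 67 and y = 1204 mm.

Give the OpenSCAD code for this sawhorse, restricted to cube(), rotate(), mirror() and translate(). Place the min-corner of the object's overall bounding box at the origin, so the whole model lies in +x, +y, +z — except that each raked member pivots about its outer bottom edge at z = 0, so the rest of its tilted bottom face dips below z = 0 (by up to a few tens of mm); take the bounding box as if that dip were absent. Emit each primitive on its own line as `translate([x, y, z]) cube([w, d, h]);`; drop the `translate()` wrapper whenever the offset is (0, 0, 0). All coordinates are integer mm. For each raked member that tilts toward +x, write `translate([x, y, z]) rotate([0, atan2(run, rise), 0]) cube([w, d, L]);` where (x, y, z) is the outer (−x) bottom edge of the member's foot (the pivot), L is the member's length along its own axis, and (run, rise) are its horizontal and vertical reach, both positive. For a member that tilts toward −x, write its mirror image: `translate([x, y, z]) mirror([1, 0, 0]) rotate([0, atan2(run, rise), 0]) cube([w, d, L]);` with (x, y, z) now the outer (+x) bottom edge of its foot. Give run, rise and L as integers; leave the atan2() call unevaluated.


// leg length = √(180² + 525²) = 555
// right-leg outer foot x = 2·180 + 84 = 444
// beam min-corner = (180, 0, 525)
translate([180, 0, 525]) cube([84, 1302, 60]);
translate([0, 67, 0]) rotate([0, atan2(180, 525), 0]) cube([42, 31, 555]);
translate([444, 67, 0]) mirror([1, 0, 0]) rotate([0, atan2(180, 525), 0]) cube([42, 31, 555]);
translate([0, 1204, 0]) rotate([0, atan2(180, 525), 0]) cube([42, 31, 555]);
translate([444, 1204, 0]) mirror([1, 0, 0]) rotate([0, atan2(180, 525), 0]) cube([42, 31, 555]);


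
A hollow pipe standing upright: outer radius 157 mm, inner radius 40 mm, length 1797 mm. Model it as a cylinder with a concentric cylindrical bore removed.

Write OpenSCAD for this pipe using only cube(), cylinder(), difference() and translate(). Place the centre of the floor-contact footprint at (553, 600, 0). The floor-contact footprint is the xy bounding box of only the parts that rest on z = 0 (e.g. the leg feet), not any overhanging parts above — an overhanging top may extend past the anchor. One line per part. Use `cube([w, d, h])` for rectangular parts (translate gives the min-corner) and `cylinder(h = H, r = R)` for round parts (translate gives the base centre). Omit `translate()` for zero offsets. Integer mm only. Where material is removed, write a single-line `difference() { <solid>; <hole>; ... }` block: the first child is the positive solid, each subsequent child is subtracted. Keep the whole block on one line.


difference() { translate([553, 600, 0]) cylinder(h = 1797, r = 157); translate([553, 600, 0]) cylinder(h = 1797, r = 40); }


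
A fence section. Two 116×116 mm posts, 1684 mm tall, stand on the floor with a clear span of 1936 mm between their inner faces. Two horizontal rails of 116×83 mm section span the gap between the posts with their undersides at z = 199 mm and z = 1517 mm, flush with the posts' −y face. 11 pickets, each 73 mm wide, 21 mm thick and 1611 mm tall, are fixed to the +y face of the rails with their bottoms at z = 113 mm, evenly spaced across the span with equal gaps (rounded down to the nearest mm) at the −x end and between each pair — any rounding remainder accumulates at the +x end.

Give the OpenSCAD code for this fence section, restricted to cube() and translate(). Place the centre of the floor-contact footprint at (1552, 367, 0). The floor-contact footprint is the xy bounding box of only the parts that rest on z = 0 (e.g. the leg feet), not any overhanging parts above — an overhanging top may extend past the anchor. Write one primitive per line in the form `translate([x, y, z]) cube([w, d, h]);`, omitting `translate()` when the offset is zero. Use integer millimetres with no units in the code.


translate([468, 309, 0]) cube([116, 116, 1684]);
translate([2520, 309, 0]) cube([116, 116, 1684]);
translate([584, 309, 199]) cube([1936, 116, 83]);
translate([584, 309, 1517]) cube([1936, 116, 83]);
translate([678, 425, 113]) cube([73, 21, 1611]);
translate([845, 425, 113]) cube([73, 21, 1611]);
translate([1012, 425, 113]) cube([73, 21, 1611]);
translate([1179, 425, 113]) cube([73, 21, 1611]);
translate([1346, 425, 113]) cube([73, 21, 1611]);
translate([1513, 425, 113]) cube([73, 21, 1611]);
translate([1680, 425, 113]) cube([73, 21, 1611]);
translate([1847, 425, 113]) cube([73, 21, 1611]);
translate([2014, 425, 113]) cube([73, 21, 1611]);
translate([2181, 425, 113]) cube([73, 21, 1611]);
translate([2348, 425, 113]) cube([73, 21, 1611]);


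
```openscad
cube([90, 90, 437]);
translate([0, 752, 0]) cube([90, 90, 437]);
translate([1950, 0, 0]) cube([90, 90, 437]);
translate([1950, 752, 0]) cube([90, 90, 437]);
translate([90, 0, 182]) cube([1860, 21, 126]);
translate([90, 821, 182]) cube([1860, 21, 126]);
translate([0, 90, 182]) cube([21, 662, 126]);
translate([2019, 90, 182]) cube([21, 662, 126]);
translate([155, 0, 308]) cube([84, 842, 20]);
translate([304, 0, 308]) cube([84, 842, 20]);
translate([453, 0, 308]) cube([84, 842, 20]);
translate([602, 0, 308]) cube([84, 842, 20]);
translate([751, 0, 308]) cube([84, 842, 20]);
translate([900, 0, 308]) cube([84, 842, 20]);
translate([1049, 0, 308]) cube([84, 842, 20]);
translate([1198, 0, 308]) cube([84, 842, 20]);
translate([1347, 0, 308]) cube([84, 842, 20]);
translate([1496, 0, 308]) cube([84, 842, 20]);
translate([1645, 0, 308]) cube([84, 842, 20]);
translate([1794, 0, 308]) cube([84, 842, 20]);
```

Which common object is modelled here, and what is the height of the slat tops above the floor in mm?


A bed frame. The slat-top height is 328 mm.

Four posts, four rails, and a row of slats — a bed frame. Slats sit on the rails at z = 182 + 126 = 308; with slat thickness 20, the top is 328 mm.
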